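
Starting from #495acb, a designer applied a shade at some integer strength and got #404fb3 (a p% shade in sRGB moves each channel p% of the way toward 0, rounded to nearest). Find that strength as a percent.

#495acb is rgb(73, 90, 203); #404fb3 is rgb(64, 79, 179).
On the B channel (widest range): 179 ≈ 203 + (p/100)(0 − 203), so p ≈ 100×(179 − 203)/(0 − 203) = -2400/-203 = 11.82.
p = 12 reproduces all three channels after rounding.

12%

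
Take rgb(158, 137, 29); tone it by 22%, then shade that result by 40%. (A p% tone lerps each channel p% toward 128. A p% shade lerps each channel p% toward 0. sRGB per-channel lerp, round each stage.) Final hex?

#5B511F

Lerp each channel 22% toward 128:
  R: 158 + 0.22×(128−158) = 158 − 6.6 = 151.4 → 151
  G: 137 − 1.98 = 135.02 → 135
  B: 29 + 0.22×(128−29) = 29 + 21.78 = 50.78 → 51
After the tone: rgb(151, 135, 51) = #978733.
A 40% shade moves each channel 40% toward 0:
  R: 151 − 60.4 = 90.6 → 91
  G: 135 + 0.4×(0−135) = 135 − 54 = 81 → 81
  B: 51 + 0.4×(0−51) = 51 − 20.4 = 30.6 → 31
rgb(91, 81, 31) = #5B511F.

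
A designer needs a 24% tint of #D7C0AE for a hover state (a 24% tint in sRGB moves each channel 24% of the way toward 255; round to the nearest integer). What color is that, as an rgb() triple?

#D7C0AE is rgb(215, 192, 174).
Lerp each channel 24% toward 255:
  R: 215 + 0.24×(255−215) = 215 + 9.6 = 224.6 → 225
  G: 192 + 0.24×(255−192) = 192 + 15.12 = 207.12 → 207
  B: 174 + 19.44 = 193.44 → 193

rgb(225, 207, 193)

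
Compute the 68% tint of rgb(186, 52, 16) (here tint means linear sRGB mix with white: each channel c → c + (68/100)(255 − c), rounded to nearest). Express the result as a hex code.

#E9BEB3

A 68% tint moves each channel 68% toward 255:
  R: 186 + 46.92 = 232.92 → 233
  G: 52 + 0.68×(255−52) = 52 + 138.04 = 190.04 → 190
  B: 16 + 0.68×(255−16) = 16 + 162.52 = 178.52 → 179
rgb(233, 190, 179) = #E9BEB3.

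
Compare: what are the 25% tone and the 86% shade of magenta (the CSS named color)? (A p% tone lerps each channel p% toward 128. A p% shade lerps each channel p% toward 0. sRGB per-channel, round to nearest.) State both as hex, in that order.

CSS magenta is rgb(255, 0, 255).
25% tone:
  R: 255 + 0.25×(128−255) = 255 − 31.75 = 223.25 → 223
  G: 0 + 0.25×(128−0) = 0 + 32 = 32 → 32
  B: 255 − 31.75 = 223.25 → 223
  → #df20df
86% shade:
  R: 255 + 0.86×(0−255) = 255 − 219.3 = 35.7 → 36
  G: 0 + 0.86×(0−0) = 0 + 0 = 0 → 0
  B: 255 + 0.86×(0−255) = 255 − 219.3 = 35.7 → 36
  → #240024

#df20df, #240024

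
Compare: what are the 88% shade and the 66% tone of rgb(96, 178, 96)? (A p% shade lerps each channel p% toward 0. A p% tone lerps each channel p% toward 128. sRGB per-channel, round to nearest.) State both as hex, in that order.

#0C150C, #759175

88% shade:
  R: 96 − 84.48 = 11.52 → 12
  G: 178 − 156.64 = 21.36 → 21
  B: 96 + 0.88×(0−96) = 96 − 84.48 = 11.52 → 12
  → #0C150C
66% tone:
  R: 96 + 0.66×(128−96) = 96 + 21.12 = 117.12 → 117
  G: 178 + 0.66×(128−178) = 178 − 33 = 145 → 145
  B: 96 + 0.66×(128−96) = 96 + 21.12 = 117.12 → 117
  → #759175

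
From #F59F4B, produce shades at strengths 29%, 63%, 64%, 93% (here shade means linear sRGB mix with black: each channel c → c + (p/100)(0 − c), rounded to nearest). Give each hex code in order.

#AE7135, #5B3B1C, #58391B, #110B05

#F59F4B is rgb(245, 159, 75).
29%: (245 − 71.05 = 173.95→174, 159 − 46.11 = 112.89→113, 75 − 21.75 = 53.25→53) → #AE7135
63%: (245 − 154.35 = 90.65→91, 159 − 100.17 = 58.83→59, 75 − 47.25 = 27.75→28) → #5B3B1C
64%: (245 − 156.8 = 88.2→88, 159 − 101.76 = 57.24→57, 75 − 48 = 27→27) → #58391B
93%: (245 − 227.85 = 17.15→17, 159 − 147.87 = 11.13→11, 75 − 69.75 = 5.25→5) → #110B05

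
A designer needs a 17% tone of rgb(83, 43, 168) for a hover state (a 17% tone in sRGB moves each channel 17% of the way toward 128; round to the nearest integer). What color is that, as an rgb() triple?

Lerp each channel 17% toward 128:
  R: 83 + 0.17×(128−83) = 83 + 7.65 = 90.65 → 91
  G: 43 + 0.17×(128−43) = 43 + 14.45 = 57.45 → 57
  B: 168 + 0.17×(128−168) = 168 − 6.8 = 161.2 → 161

rgb(91, 57, 161)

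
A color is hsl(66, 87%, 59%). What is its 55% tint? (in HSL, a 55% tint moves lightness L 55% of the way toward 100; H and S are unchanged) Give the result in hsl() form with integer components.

L moves 55% from 59 toward 100: 59 + 22.55 = 81.55 → 82.
H and S are unchanged.

hsl(66, 87%, 82%)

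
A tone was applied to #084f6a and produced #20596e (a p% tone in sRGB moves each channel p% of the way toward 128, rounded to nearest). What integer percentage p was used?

#084f6a is rgb(8, 79, 106); #20596e is rgb(32, 89, 110).
On the R channel (widest range): 32 ≈ 8 + (p/100)(128 − 8), so p ≈ 100×(32 − 8)/(128 − 8) = 2400/120 = 20.00.
p = 20 reproduces all three channels after rounding.

20%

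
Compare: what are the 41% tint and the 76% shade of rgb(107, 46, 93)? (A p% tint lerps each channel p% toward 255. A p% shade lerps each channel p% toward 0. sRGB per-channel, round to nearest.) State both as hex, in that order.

#A8849F, #1A0B16

41% tint:
  R: 107 + 0.41×(255−107) = 107 + 60.68 = 167.68 → 168
  G: 46 + 0.41×(255−46) = 46 + 85.69 = 131.69 → 132
  B: 93 + 66.42 = 159.42 → 159
  → #A8849F
76% shade:
  R: 107 + 0.76×(0−107) = 107 − 81.32 = 25.68 → 26
  G: 46 + 0.76×(0−46) = 46 − 34.96 = 11.04 → 11
  B: 93 + 0.76×(0−93) = 93 − 70.68 = 22.32 → 22
  → #1A0B16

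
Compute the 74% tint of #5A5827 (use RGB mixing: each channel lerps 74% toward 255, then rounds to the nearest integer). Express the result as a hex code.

#D4D4C7

#5A5827 is rgb(90, 88, 39).
Per channel, c → c + 0.74(255 − c):
  R: 90 + 122.1 = 212.1 → 212
  G: 88 + 0.74×(255−88) = 88 + 123.58 = 211.58 → 212
  B: 39 + 159.84 = 198.84 → 199
rgb(212, 212, 199) = #D4D4C7.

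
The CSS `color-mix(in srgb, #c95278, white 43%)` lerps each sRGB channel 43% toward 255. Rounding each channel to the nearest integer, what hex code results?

#c95278 is rgb(201, 82, 120).
A 43% tint moves each channel 43% toward 255:
  R: 201 + 23.22 = 224.22 → 224
  G: 82 + 0.43×(255−82) = 82 + 74.39 = 156.39 → 156
  B: 120 + 0.43×(255−120) = 120 + 58.05 = 178.05 → 178
rgb(224, 156, 178) = #e09cb2.

#e09cb2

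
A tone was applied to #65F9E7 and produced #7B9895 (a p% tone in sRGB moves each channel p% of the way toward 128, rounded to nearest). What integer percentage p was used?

80%

#65F9E7 is rgb(101, 249, 231); #7B9895 is rgb(123, 152, 149).
On the G channel (widest range): 152 ≈ 249 + (p/100)(128 − 249), so p ≈ 100×(152 − 249)/(128 − 249) = -9700/-121 = 80.17.
p = 80 reproduces all three channels after rounding.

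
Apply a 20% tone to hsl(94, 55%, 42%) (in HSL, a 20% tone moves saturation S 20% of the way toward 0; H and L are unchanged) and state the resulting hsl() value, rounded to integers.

S moves 20% from 55 toward 0: 55 − 11 = 44 → 44.
H and L are unchanged.

hsl(94, 44%, 42%)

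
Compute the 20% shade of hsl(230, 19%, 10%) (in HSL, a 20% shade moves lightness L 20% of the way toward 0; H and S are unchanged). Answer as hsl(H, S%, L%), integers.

hsl(230, 19%, 8%)

L moves 20% from 10 toward 0: 10 − 2 = 8 → 8.
H and S are unchanged.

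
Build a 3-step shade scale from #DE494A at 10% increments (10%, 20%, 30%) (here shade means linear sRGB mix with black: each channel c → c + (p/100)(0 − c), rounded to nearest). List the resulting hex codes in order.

#DE494A is rgb(222, 73, 74).
10%: (222 − 22.2 = 199.8→200, 73 − 7.3 = 65.7→66, 74 − 7.4 = 66.6→67) → #C84243
20%: (222 − 44.4 = 177.6→178, 73 − 14.6 = 58.4→58, 74 − 14.8 = 59.2→59) → #B23A3B
30%: (222 − 66.6 = 155.4→155, 73 − 21.9 = 51.1→51, 74 − 22.2 = 51.8→52) → #9B3334

#C84243, #B23A3B, #9B3334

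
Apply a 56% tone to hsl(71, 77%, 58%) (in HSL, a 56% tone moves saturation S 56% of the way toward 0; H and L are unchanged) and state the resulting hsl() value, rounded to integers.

S moves 56% from 77 toward 0: 77 − 43.12 = 33.88 → 34.
H and L are unchanged.

hsl(71, 34%, 58%)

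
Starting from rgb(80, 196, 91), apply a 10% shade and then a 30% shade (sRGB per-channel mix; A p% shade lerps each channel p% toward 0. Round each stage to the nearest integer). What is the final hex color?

A 10% shade moves each channel 10% toward 0:
  R: 80 − 8 = 72 → 72
  G: 196 + 0.1×(0−196) = 196 − 19.6 = 176.4 → 176
  B: 91 − 9.1 = 81.9 → 82
After the shade: rgb(72, 176, 82) = #48B052.
A 30% shade moves each channel 30% toward 0:
  R: 72 − 21.6 = 50.4 → 50
  G: 176 + 0.3×(0−176) = 176 − 52.8 = 123.2 → 123
  B: 82 + 0.3×(0−82) = 82 − 24.6 = 57.4 → 57
rgb(50, 123, 57) = #327B39.

#327B39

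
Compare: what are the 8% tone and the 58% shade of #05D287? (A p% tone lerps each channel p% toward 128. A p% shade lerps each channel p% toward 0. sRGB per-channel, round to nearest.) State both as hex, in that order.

#05D287 is rgb(5, 210, 135).
8% tone:
  R: 5 + 9.84 = 14.84 → 15
  G: 210 − 6.56 = 203.44 → 203
  B: 135 + 0.08×(128−135) = 135 − 0.56 = 134.44 → 134
  → #0FCB86
58% shade:
  R: 5 − 2.9 = 2.1 → 2
  G: 210 + 0.58×(0−210) = 210 − 121.8 = 88.2 → 88
  B: 135 − 78.3 = 56.7 → 57
  → #025839

#0FCB86, #025839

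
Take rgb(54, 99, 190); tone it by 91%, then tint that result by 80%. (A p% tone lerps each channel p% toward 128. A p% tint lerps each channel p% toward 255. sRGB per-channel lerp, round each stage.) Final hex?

Per channel, c → c + 0.91(128 − c):
  R: 54 + 0.91×(128−54) = 54 + 67.34 = 121.34 → 121
  G: 99 + 26.39 = 125.39 → 125
  B: 190 + 0.91×(128−190) = 190 − 56.42 = 133.58 → 134
After the tone: rgb(121, 125, 134) = #797D86.
Lerp each channel 80% toward 255:
  R: 121 + 107.2 = 228.2 → 228
  G: 125 + 0.8×(255−125) = 125 + 104 = 229 → 229
  B: 134 + 0.8×(255−134) = 134 + 96.8 = 230.8 → 231
rgb(228, 229, 231) = #E4E5E7.

#E4E5E7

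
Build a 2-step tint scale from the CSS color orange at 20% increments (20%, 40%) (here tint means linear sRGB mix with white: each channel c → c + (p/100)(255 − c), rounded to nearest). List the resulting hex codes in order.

CSS orange is rgb(255, 165, 0).
20%: (255→255, 165 + 18 = 183→183, 0 + 51 = 51→51) → #FFB733
40%: (255→255, 165 + 36 = 201→201, 0 + 102 = 102→102) → #FFC966

#FFB733, #FFC966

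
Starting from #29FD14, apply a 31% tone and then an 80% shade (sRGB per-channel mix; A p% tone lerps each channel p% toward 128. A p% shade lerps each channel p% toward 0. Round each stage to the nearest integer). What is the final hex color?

#29FD14 is rgb(41, 253, 20).
A 31% tone moves each channel 31% toward 128:
  R: 41 + 26.97 = 67.97 → 68
  G: 253 + 0.31×(128−253) = 253 − 38.75 = 214.25 → 214
  B: 20 + 0.31×(128−20) = 20 + 33.48 = 53.48 → 53
After the tone: rgb(68, 214, 53) = #44D635.
An 80% shade moves each channel 80% toward 0:
  R: 68 − 54.4 = 13.6 → 14
  G: 214 + 0.8×(0−214) = 214 − 171.2 = 42.8 → 43
  B: 53 − 42.4 = 10.6 → 11
rgb(14, 43, 11) = #0E2B0B.

#0E2B0B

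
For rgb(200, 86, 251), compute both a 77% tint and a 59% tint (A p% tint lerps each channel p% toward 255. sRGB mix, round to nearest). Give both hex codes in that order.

77% tint:
  R: 200 + 0.77×(255−200) = 200 + 42.35 = 242.35 → 242
  G: 86 + 0.77×(255−86) = 86 + 130.13 = 216.13 → 216
  B: 251 + 3.08 = 254.08 → 254
  → #f2d8fe
59% tint:
  R: 200 + 0.59×(255−200) = 200 + 32.45 = 232.45 → 232
  G: 86 + 99.71 = 185.71 → 186
  B: 251 + 2.36 = 253.36 → 253
  → #e8bafd

#f2d8fe, #e8bafd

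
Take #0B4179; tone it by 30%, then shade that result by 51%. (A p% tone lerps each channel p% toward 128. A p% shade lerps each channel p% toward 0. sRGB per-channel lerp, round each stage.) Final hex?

#0B4179 is rgb(11, 65, 121).
A 30% tone moves each channel 30% toward 128:
  R: 11 + 0.3×(128−11) = 11 + 35.1 = 46.1 → 46
  G: 65 + 0.3×(128−65) = 65 + 18.9 = 83.9 → 84
  B: 121 + 0.3×(128−121) = 121 + 2.1 = 123.1 → 123
After the tone: rgb(46, 84, 123) = #2E547B.
Per channel, c → c + 0.51(0 − c):
  R: 46 + 0.51×(0−46) = 46 − 23.46 = 22.54 → 23
  G: 84 − 42.84 = 41.16 → 41
  B: 123 + 0.51×(0−123) = 123 − 62.73 = 60.27 → 60
rgb(23, 41, 60) = #17293C.

#17293C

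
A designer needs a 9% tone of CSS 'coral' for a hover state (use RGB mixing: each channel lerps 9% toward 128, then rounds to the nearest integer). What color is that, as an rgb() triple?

rgb(244, 127, 84)

CSS coral is rgb(255, 127, 80).
Lerp each channel 9% toward 128:
  R: 255 − 11.43 = 243.57 → 244
  G: 127 + 0.09 = 127.09 → 127
  B: 80 + 0.09×(128−80) = 80 + 4.32 = 84.32 → 84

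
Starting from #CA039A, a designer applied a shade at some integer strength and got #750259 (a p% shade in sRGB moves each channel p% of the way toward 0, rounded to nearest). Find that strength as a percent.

#CA039A is rgb(202, 3, 154); #750259 is rgb(117, 2, 89).
On the R channel (widest range): 117 ≈ 202 + (p/100)(0 − 202), so p ≈ 100×(117 − 202)/(0 − 202) = -8500/-202 = 42.08.
p = 42 reproduces all three channels after rounding.

42%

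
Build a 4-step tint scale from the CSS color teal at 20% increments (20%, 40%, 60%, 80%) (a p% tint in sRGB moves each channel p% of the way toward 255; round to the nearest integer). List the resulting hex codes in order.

CSS teal is rgb(0, 128, 128).
20%: (0 + 51 = 51→51, 128 + 25.4 = 153.4→153, 128 + 25.4 = 153.4→153) → #339999
40%: (0 + 102 = 102→102, 128 + 50.8 = 178.8→179, 128 + 50.8 = 178.8→179) → #66B3B3
60%: (0 + 153 = 153→153, 128 + 76.2 = 204.2→204, 128 + 76.2 = 204.2→204) → #99CCCC
80%: (0 + 204 = 204→204, 128 + 101.6 = 229.6→230, 128 + 101.6 = 229.6→230) → #CCE6E6

#339999, #66B3B3, #99CCCC, #CCE6E6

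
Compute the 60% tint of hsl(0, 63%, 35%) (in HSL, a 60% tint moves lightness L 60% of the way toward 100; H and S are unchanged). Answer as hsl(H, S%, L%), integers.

hsl(0, 63%, 74%)

L moves 60% from 35 toward 100: 35 + 39 = 74 → 74.
H and S are unchanged.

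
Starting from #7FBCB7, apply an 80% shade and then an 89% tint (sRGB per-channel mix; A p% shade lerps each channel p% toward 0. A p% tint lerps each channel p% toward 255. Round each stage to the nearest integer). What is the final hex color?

#E6E7E7

#7FBCB7 is rgb(127, 188, 183).
An 80% shade moves each channel 80% toward 0:
  R: 127 + 0.8×(0−127) = 127 − 101.6 = 25.4 → 25
  G: 188 + 0.8×(0−188) = 188 − 150.4 = 37.6 → 38
  B: 183 + 0.8×(0−183) = 183 − 146.4 = 36.6 → 37
After the shade: rgb(25, 38, 37) = #192625.
Per channel, c → c + 0.89(255 − c):
  R: 25 + 204.7 = 229.7 → 230
  G: 38 + 0.89×(255−38) = 38 + 193.13 = 231.13 → 231
  B: 37 + 194.02 = 231.02 → 231
rgb(230, 231, 231) = #E6E7E7.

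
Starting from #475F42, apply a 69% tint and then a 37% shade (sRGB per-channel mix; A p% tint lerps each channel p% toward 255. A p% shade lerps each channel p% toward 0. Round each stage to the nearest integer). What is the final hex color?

#7D817B

#475F42 is rgb(71, 95, 66).
Per channel, c → c + 0.69(255 − c):
  R: 71 + 126.96 = 197.96 → 198
  G: 95 + 110.4 = 205.4 → 205
  B: 66 + 130.41 = 196.41 → 196
After the tint: rgb(198, 205, 196) = #C6CDC4.
A 37% shade moves each channel 37% toward 0:
  R: 198 + 0.37×(0−198) = 198 − 73.26 = 124.74 → 125
  G: 205 + 0.37×(0−205) = 205 − 75.85 = 129.15 → 129
  B: 196 + 0.37×(0−196) = 196 − 72.52 = 123.48 → 123
rgb(125, 129, 123) = #7D817B.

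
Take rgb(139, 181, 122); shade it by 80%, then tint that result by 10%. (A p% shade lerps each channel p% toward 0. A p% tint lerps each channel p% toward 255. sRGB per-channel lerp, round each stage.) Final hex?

#333A2F

Per channel, c → c + 0.8(0 − c):
  R: 139 + 0.8×(0−139) = 139 − 111.2 = 27.8 → 28
  G: 181 − 144.8 = 36.2 → 36
  B: 122 + 0.8×(0−122) = 122 − 97.6 = 24.4 → 24
After the shade: rgb(28, 36, 24) = #1C2418.
Lerp each channel 10% toward 255:
  R: 28 + 0.1×(255−28) = 28 + 22.7 = 50.7 → 51
  G: 36 + 21.9 = 57.9 → 58
  B: 24 + 0.1×(255−24) = 24 + 23.1 = 47.1 → 47
rgb(51, 58, 47) = #333A2F.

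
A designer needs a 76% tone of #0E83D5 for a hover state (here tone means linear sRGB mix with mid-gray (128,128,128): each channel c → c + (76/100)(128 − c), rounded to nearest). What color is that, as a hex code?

#0E83D5 is rgb(14, 131, 213).
Lerp each channel 76% toward 128:
  R: 14 + 0.76×(128−14) = 14 + 86.64 = 100.64 → 101
  G: 131 + 0.76×(128−131) = 131 − 2.28 = 128.72 → 129
  B: 213 + 0.76×(128−213) = 213 − 64.6 = 148.4 → 148
rgb(101, 129, 148) = #658194.

#658194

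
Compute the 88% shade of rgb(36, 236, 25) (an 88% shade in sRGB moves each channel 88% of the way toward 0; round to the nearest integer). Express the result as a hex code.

Lerp each channel 88% toward 0:
  R: 36 + 0.88×(0−36) = 36 − 31.68 = 4.32 → 4
  G: 236 + 0.88×(0−236) = 236 − 207.68 = 28.32 → 28
  B: 25 − 22 = 3 → 3
rgb(4, 28, 3) = #041c03.

#041c03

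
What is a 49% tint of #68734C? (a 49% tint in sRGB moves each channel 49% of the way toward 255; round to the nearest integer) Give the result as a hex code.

#B2B8A4

#68734C is rgb(104, 115, 76).
Lerp each channel 49% toward 255:
  R: 104 + 0.49×(255−104) = 104 + 73.99 = 177.99 → 178
  G: 115 + 68.6 = 183.6 → 184
  B: 76 + 0.49×(255−76) = 76 + 87.71 = 163.71 → 164
rgb(178, 184, 164) = #B2B8A4.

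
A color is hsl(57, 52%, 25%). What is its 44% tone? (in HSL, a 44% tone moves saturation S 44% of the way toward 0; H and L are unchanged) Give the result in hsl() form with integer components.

hsl(57, 29%, 25%)

S moves 44% from 52 toward 0: 52 − 22.88 = 29.12 → 29.
H and L are unchanged.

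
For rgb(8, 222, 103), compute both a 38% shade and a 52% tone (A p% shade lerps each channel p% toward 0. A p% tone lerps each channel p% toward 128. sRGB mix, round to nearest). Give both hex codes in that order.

38% shade:
  R: 8 + 0.38×(0−8) = 8 − 3.04 = 4.96 → 5
  G: 222 − 84.36 = 137.64 → 138
  B: 103 + 0.38×(0−103) = 103 − 39.14 = 63.86 → 64
  → #058a40
52% tone:
  R: 8 + 0.52×(128−8) = 8 + 62.4 = 70.4 → 70
  G: 222 − 48.88 = 173.12 → 173
  B: 103 + 13 = 116 → 116
  → #46ad74

#058a40, #46ad74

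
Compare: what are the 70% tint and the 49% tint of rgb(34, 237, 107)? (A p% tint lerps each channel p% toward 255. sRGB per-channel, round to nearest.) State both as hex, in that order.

70% tint:
  R: 34 + 0.7×(255−34) = 34 + 154.7 = 188.7 → 189
  G: 237 + 0.7×(255−237) = 237 + 12.6 = 249.6 → 250
  B: 107 + 0.7×(255−107) = 107 + 103.6 = 210.6 → 211
  → #bdfad3
49% tint:
  R: 34 + 0.49×(255−34) = 34 + 108.29 = 142.29 → 142
  G: 237 + 0.49×(255−237) = 237 + 8.82 = 245.82 → 246
  B: 107 + 0.49×(255−107) = 107 + 72.52 = 179.52 → 180
  → #8ef6b4

#bdfad3, #8ef6b4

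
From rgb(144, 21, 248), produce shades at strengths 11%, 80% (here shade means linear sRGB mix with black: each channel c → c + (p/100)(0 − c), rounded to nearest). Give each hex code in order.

#8013DD, #1D0432

11%: (144 − 15.84 = 128.16→128, 21 − 2.31 = 18.69→19, 248 − 27.28 = 220.72→221) → #8013DD
80%: (144 − 115.2 = 28.8→29, 21 − 16.8 = 4.2→4, 248 − 198.4 = 49.6→50) → #1D0432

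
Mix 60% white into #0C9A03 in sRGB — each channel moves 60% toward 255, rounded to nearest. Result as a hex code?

#0C9A03 is rgb(12, 154, 3).
A 60% tint moves each channel 60% toward 255:
  R: 12 + 0.6×(255−12) = 12 + 145.8 = 157.8 → 158
  G: 154 + 60.6 = 214.6 → 215
  B: 3 + 0.6×(255−3) = 3 + 151.2 = 154.2 → 154
rgb(158, 215, 154) = #9ED79A.

#9ED79A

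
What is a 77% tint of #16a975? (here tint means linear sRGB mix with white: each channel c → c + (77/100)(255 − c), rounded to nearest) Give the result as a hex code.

#16a975 is rgb(22, 169, 117).
A 77% tint moves each channel 77% toward 255:
  R: 22 + 179.41 = 201.41 → 201
  G: 169 + 0.77×(255−169) = 169 + 66.22 = 235.22 → 235
  B: 117 + 106.26 = 223.26 → 223
rgb(201, 235, 223) = #c9ebdf.

#c9ebdf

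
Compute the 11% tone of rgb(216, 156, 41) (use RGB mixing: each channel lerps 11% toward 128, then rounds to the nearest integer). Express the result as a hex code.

Per channel, c → c + 0.11(128 − c):
  R: 216 − 9.68 = 206.32 → 206
  G: 156 + 0.11×(128−156) = 156 − 3.08 = 152.92 → 153
  B: 41 + 0.11×(128−41) = 41 + 9.57 = 50.57 → 51
rgb(206, 153, 51) = #ce9933.

#ce9933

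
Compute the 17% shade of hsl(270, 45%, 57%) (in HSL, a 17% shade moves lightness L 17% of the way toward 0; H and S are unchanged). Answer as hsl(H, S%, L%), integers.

hsl(270, 45%, 47%)

L moves 17% from 57 toward 0: 57 − 9.69 = 47.31 → 47.
H and S are unchanged.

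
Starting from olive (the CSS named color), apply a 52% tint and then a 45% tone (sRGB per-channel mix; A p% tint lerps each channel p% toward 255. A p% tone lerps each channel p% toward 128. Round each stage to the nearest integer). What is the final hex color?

CSS olive is rgb(128, 128, 0).
Lerp each channel 52% toward 255:
  R: 128 + 0.52×(255−128) = 128 + 66.04 = 194.04 → 194
  G: 128 + 0.52×(255−128) = 128 + 66.04 = 194.04 → 194
  B: 0 + 132.6 = 132.6 → 133
After the tint: rgb(194, 194, 133) = #C2C285.
A 45% tone moves each channel 45% toward 128:
  R: 194 − 29.7 = 164.3 → 164
  G: 194 − 29.7 = 164.3 → 164
  B: 133 − 2.25 = 130.75 → 131
rgb(164, 164, 131) = #A4A483.

#A4A483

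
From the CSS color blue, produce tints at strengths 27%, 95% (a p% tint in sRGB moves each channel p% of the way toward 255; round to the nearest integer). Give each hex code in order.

#4545ff, #f2f2ff

CSS blue is rgb(0, 0, 255).
27%: (0 + 68.85 = 68.85→69, 0 + 68.85 = 68.85→69, 255→255) → #4545ff
95%: (0 + 242.25 = 242.25→242, 0 + 242.25 = 242.25→242, 255→255) → #f2f2ff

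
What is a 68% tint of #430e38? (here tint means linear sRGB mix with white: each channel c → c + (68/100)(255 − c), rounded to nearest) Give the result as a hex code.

#430e38 is rgb(67, 14, 56).
Per channel, c → c + 0.68(255 − c):
  R: 67 + 0.68×(255−67) = 67 + 127.84 = 194.84 → 195
  G: 14 + 163.88 = 177.88 → 178
  B: 56 + 135.32 = 191.32 → 191
rgb(195, 178, 191) = #c3b2bf.

#c3b2bf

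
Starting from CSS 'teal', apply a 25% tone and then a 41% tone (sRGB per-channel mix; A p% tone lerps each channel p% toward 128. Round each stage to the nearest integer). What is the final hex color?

#478080

CSS teal is rgb(0, 128, 128).
A 25% tone moves each channel 25% toward 128:
  R: 0 + 0.25×(128−0) = 0 + 32 = 32 → 32
  G: 128 + 0.25×(128−128) = 128 + 0 = 128 → 128
  B: 128 + 0.25×(128−128) = 128 + 0 = 128 → 128
After the tone: rgb(32, 128, 128) = #208080.
Per channel, c → c + 0.41(128 − c):
  R: 32 + 0.41×(128−32) = 32 + 39.36 = 71.36 → 71
  G: 128 + 0.41×(128−128) = 128 + 0 = 128 → 128
  B: 128 + 0.41×(128−128) = 128 + 0 = 128 → 128
rgb(71, 128, 128) = #478080.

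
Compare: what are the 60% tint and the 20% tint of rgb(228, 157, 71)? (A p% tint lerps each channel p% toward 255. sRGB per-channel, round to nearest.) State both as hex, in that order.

#F4D8B5, #E9B16C

60% tint:
  R: 228 + 16.2 = 244.2 → 244
  G: 157 + 58.8 = 215.8 → 216
  B: 71 + 0.6×(255−71) = 71 + 110.4 = 181.4 → 181
  → #F4D8B5
20% tint:
  R: 228 + 0.2×(255−228) = 228 + 5.4 = 233.4 → 233
  G: 157 + 0.2×(255−157) = 157 + 19.6 = 176.6 → 177
  B: 71 + 36.8 = 107.8 → 108
  → #E9B16C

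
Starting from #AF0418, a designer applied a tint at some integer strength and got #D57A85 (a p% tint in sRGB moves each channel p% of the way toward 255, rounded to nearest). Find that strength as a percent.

#AF0418 is rgb(175, 4, 24); #D57A85 is rgb(213, 122, 133).
On the G channel (widest range): 122 ≈ 4 + (p/100)(255 − 4), so p ≈ 100×(122 − 4)/(255 − 4) = 11800/251 = 47.01.
p = 47 reproduces all three channels after rounding.

47%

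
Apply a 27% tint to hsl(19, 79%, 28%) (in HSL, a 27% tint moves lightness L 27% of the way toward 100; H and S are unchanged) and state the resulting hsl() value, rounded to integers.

L moves 27% from 28 toward 100: 28 + 19.44 = 47.44 → 47.
H and S are unchanged.

hsl(19, 79%, 47%)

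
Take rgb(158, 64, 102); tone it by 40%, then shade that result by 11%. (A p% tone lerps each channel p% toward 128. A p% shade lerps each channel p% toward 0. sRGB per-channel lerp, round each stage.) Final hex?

#825064

Per channel, c → c + 0.4(128 − c):
  R: 158 + 0.4×(128−158) = 158 − 12 = 146 → 146
  G: 64 + 0.4×(128−64) = 64 + 25.6 = 89.6 → 90
  B: 102 + 0.4×(128−102) = 102 + 10.4 = 112.4 → 112
After the tone: rgb(146, 90, 112) = #925A70.
An 11% shade moves each channel 11% toward 0:
  R: 146 + 0.11×(0−146) = 146 − 16.06 = 129.94 → 130
  G: 90 + 0.11×(0−90) = 90 − 9.9 = 80.1 → 80
  B: 112 + 0.11×(0−112) = 112 − 12.32 = 99.68 → 100
rgb(130, 80, 100) = #825064.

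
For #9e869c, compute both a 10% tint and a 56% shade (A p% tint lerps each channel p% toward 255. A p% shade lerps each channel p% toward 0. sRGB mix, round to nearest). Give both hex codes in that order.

#9e869c is rgb(158, 134, 156).
10% tint:
  R: 158 + 0.1×(255−158) = 158 + 9.7 = 167.7 → 168
  G: 134 + 0.1×(255−134) = 134 + 12.1 = 146.1 → 146
  B: 156 + 0.1×(255−156) = 156 + 9.9 = 165.9 → 166
  → #a892a6
56% shade:
  R: 158 + 0.56×(0−158) = 158 − 88.48 = 69.52 → 70
  G: 134 + 0.56×(0−134) = 134 − 75.04 = 58.96 → 59
  B: 156 + 0.56×(0−156) = 156 − 87.36 = 68.64 → 69
  → #463b45

#a892a6, #463b45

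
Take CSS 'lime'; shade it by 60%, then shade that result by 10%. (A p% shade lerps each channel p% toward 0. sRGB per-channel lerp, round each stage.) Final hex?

#005c00

CSS lime is rgb(0, 255, 0).
A 60% shade moves each channel 60% toward 0:
  R: 0 + 0.6×(0−0) = 0 + 0 = 0 → 0
  G: 255 + 0.6×(0−255) = 255 − 153 = 102 → 102
  B: 0 + 0 = 0 → 0
After the shade: rgb(0, 102, 0) = #006600.
A 10% shade moves each channel 10% toward 0:
  R: 0 + 0.1×(0−0) = 0 + 0 = 0 → 0
  G: 102 − 10.2 = 91.8 → 92
  B: 0 + 0.1×(0−0) = 0 + 0 = 0 → 0
rgb(0, 92, 0) = #005c00.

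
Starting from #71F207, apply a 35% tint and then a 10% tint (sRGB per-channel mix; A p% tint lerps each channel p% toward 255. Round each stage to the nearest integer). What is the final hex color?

#ACF86E

#71F207 is rgb(113, 242, 7).
Lerp each channel 35% toward 255:
  R: 113 + 49.7 = 162.7 → 163
  G: 242 + 4.55 = 246.55 → 247
  B: 7 + 0.35×(255−7) = 7 + 86.8 = 93.8 → 94
After the tint: rgb(163, 247, 94) = #A3F75E.
A 10% tint moves each channel 10% toward 255:
  R: 163 + 0.1×(255−163) = 163 + 9.2 = 172.2 → 172
  G: 247 + 0.8 = 247.8 → 248
  B: 94 + 0.1×(255−94) = 94 + 16.1 = 110.1 → 110
rgb(172, 248, 110) = #ACF86E.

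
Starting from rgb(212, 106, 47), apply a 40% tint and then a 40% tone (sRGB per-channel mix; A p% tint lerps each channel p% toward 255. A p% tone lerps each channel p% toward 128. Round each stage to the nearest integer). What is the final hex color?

#BD9781

Per channel, c → c + 0.4(255 − c):
  R: 212 + 0.4×(255−212) = 212 + 17.2 = 229.2 → 229
  G: 106 + 0.4×(255−106) = 106 + 59.6 = 165.6 → 166
  B: 47 + 0.4×(255−47) = 47 + 83.2 = 130.2 → 130
After the tint: rgb(229, 166, 130) = #E5A682.
Per channel, c → c + 0.4(128 − c):
  R: 229 + 0.4×(128−229) = 229 − 40.4 = 188.6 → 189
  G: 166 + 0.4×(128−166) = 166 − 15.2 = 150.8 → 151
  B: 130 − 0.8 = 129.2 → 129
rgb(189, 151, 129) = #BD9781.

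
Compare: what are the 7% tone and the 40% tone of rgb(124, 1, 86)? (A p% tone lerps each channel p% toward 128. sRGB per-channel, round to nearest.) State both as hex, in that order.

7% tone:
  R: 124 + 0.28 = 124.28 → 124
  G: 1 + 0.07×(128−1) = 1 + 8.89 = 9.89 → 10
  B: 86 + 2.94 = 88.94 → 89
  → #7c0a59
40% tone:
  R: 124 + 0.4×(128−124) = 124 + 1.6 = 125.6 → 126
  G: 1 + 50.8 = 51.8 → 52
  B: 86 + 16.8 = 102.8 → 103
  → #7e3467

#7c0a59, #7e3467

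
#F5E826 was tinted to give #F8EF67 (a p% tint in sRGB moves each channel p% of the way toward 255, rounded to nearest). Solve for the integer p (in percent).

30%

#F5E826 is rgb(245, 232, 38); #F8EF67 is rgb(248, 239, 103).
On the B channel (widest range): 103 ≈ 38 + (p/100)(255 − 38), so p ≈ 100×(103 − 38)/(255 − 38) = 6500/217 = 29.95.
p = 30 reproduces all three channels after rounding.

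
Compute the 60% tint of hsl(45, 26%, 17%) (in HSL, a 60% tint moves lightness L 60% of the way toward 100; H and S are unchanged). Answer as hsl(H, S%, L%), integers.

hsl(45, 26%, 67%)

L moves 60% from 17 toward 100: 17 + 49.8 = 66.8 → 67.
H and S are unchanged.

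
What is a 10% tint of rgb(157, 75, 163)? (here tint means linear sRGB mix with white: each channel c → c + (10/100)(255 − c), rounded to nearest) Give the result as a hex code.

Per channel, c → c + 0.1(255 − c):
  R: 157 + 9.8 = 166.8 → 167
  G: 75 + 18 = 93 → 93
  B: 163 + 9.2 = 172.2 → 172
rgb(167, 93, 172) = #a75dac.

#a75dac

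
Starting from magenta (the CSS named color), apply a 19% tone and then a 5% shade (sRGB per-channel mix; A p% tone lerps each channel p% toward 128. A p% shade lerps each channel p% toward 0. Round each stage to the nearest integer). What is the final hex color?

CSS magenta is rgb(255, 0, 255).
A 19% tone moves each channel 19% toward 128:
  R: 255 + 0.19×(128−255) = 255 − 24.13 = 230.87 → 231
  G: 0 + 24.32 = 24.32 → 24
  B: 255 + 0.19×(128−255) = 255 − 24.13 = 230.87 → 231
After the tone: rgb(231, 24, 231) = #e718e7.
Per channel, c → c + 0.05(0 − c):
  R: 231 − 11.55 = 219.45 → 219
  G: 24 + 0.05×(0−24) = 24 − 1.2 = 22.8 → 23
  B: 231 + 0.05×(0−231) = 231 − 11.55 = 219.45 → 219
rgb(219, 23, 219) = #db17db.

#db17db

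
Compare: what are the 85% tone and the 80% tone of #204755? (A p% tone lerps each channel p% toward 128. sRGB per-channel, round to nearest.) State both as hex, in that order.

#72777A, #6D7577

#204755 is rgb(32, 71, 85).
85% tone:
  R: 32 + 81.6 = 113.6 → 114
  G: 71 + 48.45 = 119.45 → 119
  B: 85 + 36.55 = 121.55 → 122
  → #72777A
80% tone:
  R: 32 + 0.8×(128−32) = 32 + 76.8 = 108.8 → 109
  G: 71 + 0.8×(128−71) = 71 + 45.6 = 116.6 → 117
  B: 85 + 34.4 = 119.4 → 119
  → #6D7577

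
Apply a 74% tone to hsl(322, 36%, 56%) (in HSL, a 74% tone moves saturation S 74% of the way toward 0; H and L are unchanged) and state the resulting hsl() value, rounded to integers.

hsl(322, 9%, 56%)

S moves 74% from 36 toward 0: 36 − 26.64 = 9.36 → 9.
H and L are unchanged.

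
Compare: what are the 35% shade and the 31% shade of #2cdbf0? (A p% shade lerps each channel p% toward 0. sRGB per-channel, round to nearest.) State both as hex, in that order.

#1d8e9c, #1e97a6

#2cdbf0 is rgb(44, 219, 240).
35% shade:
  R: 44 + 0.35×(0−44) = 44 − 15.4 = 28.6 → 29
  G: 219 − 76.65 = 142.35 → 142
  B: 240 + 0.35×(0−240) = 240 − 84 = 156 → 156
  → #1d8e9c
31% shade:
  R: 44 − 13.64 = 30.36 → 30
  G: 219 − 67.89 = 151.11 → 151
  B: 240 + 0.31×(0−240) = 240 − 74.4 = 165.6 → 166
  → #1e97a6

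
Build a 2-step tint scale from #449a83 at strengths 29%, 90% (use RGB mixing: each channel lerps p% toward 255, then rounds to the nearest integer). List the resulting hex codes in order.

#449a83 is rgb(68, 154, 131).
29%: (68 + 54.23 = 122.23→122, 154 + 29.29 = 183.29→183, 131 + 35.96 = 166.96→167) → #7ab7a7
90%: (68 + 168.3 = 236.3→236, 154 + 90.9 = 244.9→245, 131 + 111.6 = 242.6→243) → #ecf5f3

#7ab7a7, #ecf5f3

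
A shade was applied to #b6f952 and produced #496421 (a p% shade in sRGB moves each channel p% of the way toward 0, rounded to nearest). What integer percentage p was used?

60%

#b6f952 is rgb(182, 249, 82); #496421 is rgb(73, 100, 33).
On the G channel (widest range): 100 ≈ 249 + (p/100)(0 − 249), so p ≈ 100×(100 − 249)/(0 − 249) = -14900/-249 = 59.84.
p = 60 reproduces all three channels after rounding.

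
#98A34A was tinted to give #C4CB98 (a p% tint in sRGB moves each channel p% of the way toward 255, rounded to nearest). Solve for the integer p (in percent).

43%

#98A34A is rgb(152, 163, 74); #C4CB98 is rgb(196, 203, 152).
On the B channel (widest range): 152 ≈ 74 + (p/100)(255 − 74), so p ≈ 100×(152 − 74)/(255 − 74) = 7800/181 = 43.09.
p = 43 reproduces all three channels after rounding.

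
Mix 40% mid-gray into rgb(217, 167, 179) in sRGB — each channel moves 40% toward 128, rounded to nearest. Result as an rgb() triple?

A 40% tone moves each channel 40% toward 128:
  R: 217 + 0.4×(128−217) = 217 − 35.6 = 181.4 → 181
  G: 167 + 0.4×(128−167) = 167 − 15.6 = 151.4 → 151
  B: 179 − 20.4 = 158.6 → 159

rgb(181, 151, 159)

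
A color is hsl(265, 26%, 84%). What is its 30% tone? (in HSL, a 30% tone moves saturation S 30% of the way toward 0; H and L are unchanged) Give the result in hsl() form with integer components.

S moves 30% from 26 toward 0: 26 − 7.8 = 18.2 → 18.
H and L are unchanged.

hsl(265, 18%, 84%)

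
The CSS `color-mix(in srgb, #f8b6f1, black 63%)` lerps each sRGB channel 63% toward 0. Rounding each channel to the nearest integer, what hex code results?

#5c4359

#f8b6f1 is rgb(248, 182, 241).
Per channel, c → c + 0.63(0 − c):
  R: 248 − 156.24 = 91.76 → 92
  G: 182 + 0.63×(0−182) = 182 − 114.66 = 67.34 → 67
  B: 241 + 0.63×(0−241) = 241 − 151.83 = 89.17 → 89
rgb(92, 67, 89) = #5c4359.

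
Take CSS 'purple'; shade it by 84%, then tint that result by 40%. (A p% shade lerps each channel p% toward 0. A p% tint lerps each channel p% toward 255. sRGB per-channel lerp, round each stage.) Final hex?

CSS purple is rgb(128, 0, 128).
An 84% shade moves each channel 84% toward 0:
  R: 128 + 0.84×(0−128) = 128 − 107.52 = 20.48 → 20
  G: 0 + 0 = 0 → 0
  B: 128 + 0.84×(0−128) = 128 − 107.52 = 20.48 → 20
After the shade: rgb(20, 0, 20) = #140014.
Lerp each channel 40% toward 255:
  R: 20 + 94 = 114 → 114
  G: 0 + 0.4×(255−0) = 0 + 102 = 102 → 102
  B: 20 + 0.4×(255−20) = 20 + 94 = 114 → 114
rgb(114, 102, 114) = #726672.

#726672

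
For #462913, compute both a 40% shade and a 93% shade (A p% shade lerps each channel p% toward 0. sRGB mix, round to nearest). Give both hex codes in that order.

#2a190b, #050301

#462913 is rgb(70, 41, 19).
40% shade:
  R: 70 − 28 = 42 → 42
  G: 41 − 16.4 = 24.6 → 25
  B: 19 + 0.4×(0−19) = 19 − 7.6 = 11.4 → 11
  → #2a190b
93% shade:
  R: 70 + 0.93×(0−70) = 70 − 65.1 = 4.9 → 5
  G: 41 − 38.13 = 2.87 → 3
  B: 19 − 17.67 = 1.33 → 1
  → #050301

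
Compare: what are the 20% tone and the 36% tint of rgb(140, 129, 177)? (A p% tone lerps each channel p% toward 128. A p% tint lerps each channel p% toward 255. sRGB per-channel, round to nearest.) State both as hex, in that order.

20% tone:
  R: 140 + 0.2×(128−140) = 140 − 2.4 = 137.6 → 138
  G: 129 + 0.2×(128−129) = 129 − 0.2 = 128.8 → 129
  B: 177 + 0.2×(128−177) = 177 − 9.8 = 167.2 → 167
  → #8A81A7
36% tint:
  R: 140 + 41.4 = 181.4 → 181
  G: 129 + 45.36 = 174.36 → 174
  B: 177 + 28.08 = 205.08 → 205
  → #B5AECD

#8A81A7, #B5AECD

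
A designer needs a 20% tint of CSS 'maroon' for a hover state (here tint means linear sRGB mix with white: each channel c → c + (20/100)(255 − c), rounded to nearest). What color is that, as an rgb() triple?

CSS maroon is rgb(128, 0, 0).
Per channel, c → c + 0.2(255 − c):
  R: 128 + 0.2×(255−128) = 128 + 25.4 = 153.4 → 153
  G: 0 + 51 = 51 → 51
  B: 0 + 51 = 51 → 51

rgb(153, 51, 51)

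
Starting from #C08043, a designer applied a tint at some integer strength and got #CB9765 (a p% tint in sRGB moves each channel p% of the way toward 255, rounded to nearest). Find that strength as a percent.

#C08043 is rgb(192, 128, 67); #CB9765 is rgb(203, 151, 101).
On the B channel (widest range): 101 ≈ 67 + (p/100)(255 − 67), so p ≈ 100×(101 − 67)/(255 − 67) = 3400/188 = 18.09.
p = 18 reproduces all three channels after rounding.

18%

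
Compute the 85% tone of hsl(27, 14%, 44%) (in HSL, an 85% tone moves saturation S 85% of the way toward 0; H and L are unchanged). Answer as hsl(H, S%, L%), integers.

S moves 85% from 14 toward 0: 14 − 11.9 = 2.1 → 2.
H and L are unchanged.

hsl(27, 2%, 44%)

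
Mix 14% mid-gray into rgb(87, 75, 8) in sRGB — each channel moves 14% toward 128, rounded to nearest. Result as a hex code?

Lerp each channel 14% toward 128:
  R: 87 + 5.74 = 92.74 → 93
  G: 75 + 0.14×(128−75) = 75 + 7.42 = 82.42 → 82
  B: 8 + 0.14×(128−8) = 8 + 16.8 = 24.8 → 25
rgb(93, 82, 25) = #5D5219.

#5D5219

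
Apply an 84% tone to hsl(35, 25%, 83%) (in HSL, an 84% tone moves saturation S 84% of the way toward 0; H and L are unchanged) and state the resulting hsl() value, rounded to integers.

hsl(35, 4%, 83%)

S moves 84% from 25 toward 0: 25 − 21 = 4 → 4.
H and L are unchanged.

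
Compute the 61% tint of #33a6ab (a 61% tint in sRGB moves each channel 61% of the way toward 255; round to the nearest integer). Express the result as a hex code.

#33a6ab is rgb(51, 166, 171).
Lerp each channel 61% toward 255:
  R: 51 + 0.61×(255−51) = 51 + 124.44 = 175.44 → 175
  G: 166 + 0.61×(255−166) = 166 + 54.29 = 220.29 → 220
  B: 171 + 0.61×(255−171) = 171 + 51.24 = 222.24 → 222
rgb(175, 220, 222) = #afdcde.

#afdcde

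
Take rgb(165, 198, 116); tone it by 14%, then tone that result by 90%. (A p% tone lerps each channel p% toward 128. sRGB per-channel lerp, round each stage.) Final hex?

#83867f

Lerp each channel 14% toward 128:
  R: 165 + 0.14×(128−165) = 165 − 5.18 = 159.82 → 160
  G: 198 + 0.14×(128−198) = 198 − 9.8 = 188.2 → 188
  B: 116 + 0.14×(128−116) = 116 + 1.68 = 117.68 → 118
After the tone: rgb(160, 188, 118) = #a0bc76.
Per channel, c → c + 0.9(128 − c):
  R: 160 + 0.9×(128−160) = 160 − 28.8 = 131.2 → 131
  G: 188 − 54 = 134 → 134
  B: 118 + 0.9×(128−118) = 118 + 9 = 127 → 127
rgb(131, 134, 127) = #83867f.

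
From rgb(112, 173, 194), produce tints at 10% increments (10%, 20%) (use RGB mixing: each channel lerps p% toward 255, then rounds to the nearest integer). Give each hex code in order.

#7EB5C8, #8DBDCE

10%: (112 + 14.3 = 126.3→126, 173 + 8.2 = 181.2→181, 194 + 6.1 = 200.1→200) → #7EB5C8
20%: (112 + 28.6 = 140.6→141, 173 + 16.4 = 189.4→189, 194 + 12.2 = 206.2→206) → #8DBDCE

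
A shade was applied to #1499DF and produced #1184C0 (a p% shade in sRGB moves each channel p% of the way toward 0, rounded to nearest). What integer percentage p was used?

#1499DF is rgb(20, 153, 223); #1184C0 is rgb(17, 132, 192).
On the B channel (widest range): 192 ≈ 223 + (p/100)(0 − 223), so p ≈ 100×(192 − 223)/(0 − 223) = -3100/-223 = 13.90.
p = 14 reproduces all three channels after rounding.

14%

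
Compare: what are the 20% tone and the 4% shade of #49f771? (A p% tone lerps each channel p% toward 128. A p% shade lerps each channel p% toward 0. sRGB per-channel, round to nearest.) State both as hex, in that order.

#54df74, #46ed6c

#49f771 is rgb(73, 247, 113).
20% tone:
  R: 73 + 0.2×(128−73) = 73 + 11 = 84 → 84
  G: 247 + 0.2×(128−247) = 247 − 23.8 = 223.2 → 223
  B: 113 + 0.2×(128−113) = 113 + 3 = 116 → 116
  → #54df74
4% shade:
  R: 73 + 0.04×(0−73) = 73 − 2.92 = 70.08 → 70
  G: 247 + 0.04×(0−247) = 247 − 9.88 = 237.12 → 237
  B: 113 + 0.04×(0−113) = 113 − 4.52 = 108.48 → 108
  → #46ed6c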